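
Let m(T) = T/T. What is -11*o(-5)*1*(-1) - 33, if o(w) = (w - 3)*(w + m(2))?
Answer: 319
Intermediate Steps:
m(T) = 1
o(w) = (1 + w)*(-3 + w) (o(w) = (w - 3)*(w + 1) = (-3 + w)*(1 + w) = (1 + w)*(-3 + w))
-11*o(-5)*1*(-1) - 33 = -11*(-3 + (-5)² - 2*(-5))*1*(-1) - 33 = -11*(-3 + 25 + 10)*1*(-1) - 33 = -11*32*1*(-1) - 33 = -352*(-1) - 33 = -11*(-32) - 33 = 352 - 33 = 319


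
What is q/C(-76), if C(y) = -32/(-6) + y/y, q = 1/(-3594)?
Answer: -1/22762 ≈ -4.3933e-5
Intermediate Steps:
q = -1/3594 ≈ -0.00027824
C(y) = 19/3 (C(y) = -32*(-⅙) + 1 = 16/3 + 1 = 19/3)
q/C(-76) = -1/(3594*19/3) = -1/3594*3/19 = -1/22762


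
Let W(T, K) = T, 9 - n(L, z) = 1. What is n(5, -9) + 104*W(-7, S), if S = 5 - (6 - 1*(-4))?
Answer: -720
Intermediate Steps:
n(L, z) = 8 (n(L, z) = 9 - 1*1 = 9 - 1 = 8)
S = -5 (S = 5 - (6 + 4) = 5 - 1*10 = 5 - 10 = -5)
n(5, -9) + 104*W(-7, S) = 8 + 104*(-7) = 8 - 728 = -720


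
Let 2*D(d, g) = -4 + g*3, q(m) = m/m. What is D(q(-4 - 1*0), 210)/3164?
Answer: 313/3164 ≈ 0.098925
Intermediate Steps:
q(m) = 1
D(d, g) = -2 + 3*g/2 (D(d, g) = (-4 + g*3)/2 = (-4 + 3*g)/2 = -2 + 3*g/2)
D(q(-4 - 1*0), 210)/3164 = (-2 + (3/2)*210)/3164 = (-2 + 315)*(1/3164) = 313*(1/3164) = 313/3164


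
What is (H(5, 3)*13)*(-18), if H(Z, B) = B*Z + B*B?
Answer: -5616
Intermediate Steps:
H(Z, B) = B² + B*Z (H(Z, B) = B*Z + B² = B² + B*Z)
(H(5, 3)*13)*(-18) = ((3*(3 + 5))*13)*(-18) = ((3*8)*13)*(-18) = (24*13)*(-18) = 312*(-18) = -5616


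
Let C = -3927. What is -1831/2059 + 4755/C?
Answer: -5660294/2695231 ≈ -2.1001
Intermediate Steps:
-1831/2059 + 4755/C = -1831/2059 + 4755/(-3927) = -1831*1/2059 + 4755*(-1/3927) = -1831/2059 - 1585/1309 = -5660294/2695231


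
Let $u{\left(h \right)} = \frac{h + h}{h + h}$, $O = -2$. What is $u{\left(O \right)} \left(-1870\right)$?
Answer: $-1870$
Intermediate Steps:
$u{\left(h \right)} = 1$ ($u{\left(h \right)} = \frac{2 h}{2 h} = 2 h \frac{1}{2 h} = 1$)
$u{\left(O \right)} \left(-1870\right) = 1 \left(-1870\right) = -1870$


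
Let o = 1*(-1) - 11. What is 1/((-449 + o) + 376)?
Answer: -1/85 ≈ -0.011765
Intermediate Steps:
o = -12 (o = -1 - 11 = -12)
1/((-449 + o) + 376) = 1/((-449 - 12) + 376) = 1/(-461 + 376) = 1/(-85) = -1/85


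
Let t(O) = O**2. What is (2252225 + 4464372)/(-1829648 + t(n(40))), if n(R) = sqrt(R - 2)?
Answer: -6716597/1829610 ≈ -3.6711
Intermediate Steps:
n(R) = sqrt(-2 + R)
(2252225 + 4464372)/(-1829648 + t(n(40))) = (2252225 + 4464372)/(-1829648 + (sqrt(-2 + 40))**2) = 6716597/(-1829648 + (sqrt(38))**2) = 6716597/(-1829648 + 38) = 6716597/(-1829610) = 6716597*(-1/1829610) = -6716597/1829610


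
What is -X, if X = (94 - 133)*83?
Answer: 3237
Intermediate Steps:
X = -3237 (X = -39*83 = -3237)
-X = -1*(-3237) = 3237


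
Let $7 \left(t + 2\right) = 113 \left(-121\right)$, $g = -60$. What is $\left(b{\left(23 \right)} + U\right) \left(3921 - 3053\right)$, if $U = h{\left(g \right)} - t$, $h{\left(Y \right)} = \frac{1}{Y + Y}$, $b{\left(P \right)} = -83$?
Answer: $\frac{48754103}{30} \approx 1.6251 \cdot 10^{6}$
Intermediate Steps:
$h{\left(Y \right)} = \frac{1}{2 Y}$
$t = - \frac{13687}{7}$ ($t = -2 + \frac{113 \left(-121\right)}{7} = -2 + \frac{1}{7} \left(-13673\right) = -2 - \frac{13673}{7} = - \frac{13687}{7} \approx -1955.3$)
$U = \frac{1642433}{840}$ ($U = \frac{1}{2 \left(-60\right)} - - \frac{13687}{7} = \frac{1}{2} \left(- \frac{1}{60}\right) + \frac{13687}{7} = - \frac{1}{120} + \frac{13687}{7} = \frac{1642433}{840} \approx 1955.3$)
$\left(b{\left(23 \right)} + U\right) \left(3921 - 3053\right) = \left(-83 + \frac{1642433}{840}\right) \left(3921 - 3053\right) = \frac{1572713}{840} \cdot 868 = \frac{48754103}{30}$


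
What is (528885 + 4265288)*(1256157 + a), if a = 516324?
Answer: 8497580553213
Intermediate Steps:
(528885 + 4265288)*(1256157 + a) = (528885 + 4265288)*(1256157 + 516324) = 4794173*1772481 = 8497580553213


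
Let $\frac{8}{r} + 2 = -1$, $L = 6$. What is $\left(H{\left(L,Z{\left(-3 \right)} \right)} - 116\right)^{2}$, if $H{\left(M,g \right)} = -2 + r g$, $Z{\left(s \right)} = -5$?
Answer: $\frac{98596}{9} \approx 10955.0$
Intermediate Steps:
$r = - \frac{8}{3}$ ($r = \frac{8}{-2 - 1} = \frac{8}{-3} = 8 \left(- \frac{1}{3}\right) = - \frac{8}{3} \approx -2.6667$)
$H{\left(M,g \right)} = -2 - \frac{8 g}{3}$
$\left(H{\left(L,Z{\left(-3 \right)} \right)} - 116\right)^{2} = \left(\left(-2 - - \frac{40}{3}\right) - 116\right)^{2} = \left(\left(-2 + \frac{40}{3}\right) - 116\right)^{2} = \left(\frac{34}{3} - 116\right)^{2} = \left(- \frac{314}{3}\right)^{2} = \frac{98596}{9}$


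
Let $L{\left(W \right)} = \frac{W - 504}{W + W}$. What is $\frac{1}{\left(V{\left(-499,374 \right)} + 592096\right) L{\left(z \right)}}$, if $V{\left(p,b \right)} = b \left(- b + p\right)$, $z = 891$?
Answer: $\frac{99}{5710271} \approx 1.7337 \cdot 10^{-5}$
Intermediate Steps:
$V{\left(p,b \right)} = b \left(p - b\right)$
$L{\left(W \right)} = \frac{-504 + W}{2 W}$
$\frac{1}{\left(V{\left(-499,374 \right)} + 592096\right) L{\left(z \right)}} = \frac{1}{\left(374 \left(-499 - 374\right) + 592096\right) \frac{-504 + 891}{2 \cdot 891}} = \frac{1}{\left(374 \left(-499 - 374\right) + 592096\right) \frac{1}{2} \cdot \frac{1}{891} \cdot 387} = \frac{1}{\left(374 \left(-873\right) + 592096\right) \frac{43}{198}} = \frac{1}{-326502 + 592096} \cdot \frac{198}{43} = \frac{1}{265594} \cdot \frac{198}{43} = \frac{99}{5710271}$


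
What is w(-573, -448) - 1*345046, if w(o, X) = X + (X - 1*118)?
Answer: -346060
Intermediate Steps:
w(o, X) = -118 + 2*X (w(o, X) = X + (X - 118) = X + (-118 + X) = -118 + 2*X)
w(-573, -448) - 1*345046 = (-118 + 2*(-448)) - 1*345046 = (-118 - 896) - 345046 = -1014 - 345046 = -346060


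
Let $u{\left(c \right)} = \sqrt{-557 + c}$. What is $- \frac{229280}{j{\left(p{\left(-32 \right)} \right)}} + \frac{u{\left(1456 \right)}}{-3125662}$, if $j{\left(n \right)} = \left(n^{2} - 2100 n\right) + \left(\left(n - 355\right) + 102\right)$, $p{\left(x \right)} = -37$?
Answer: $- \frac{229280}{78779} - \frac{\sqrt{899}}{3125662} \approx -2.9104$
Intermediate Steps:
$j{\left(n \right)} = -253 + n^{2} - 2099 n$ ($j{\left(n \right)} = \left(n^{2} - 2100 n\right) + \left(\left(-355 + n\right) + 102\right) = \left(n^{2} - 2100 n\right) + \left(-253 + n\right) = -253 + n^{2} - 2099 n$)
$- \frac{229280}{j{\left(p{\left(-32 \right)} \right)}} + \frac{u{\left(1456 \right)}}{-3125662} = - \frac{229280}{-253 + \left(-37\right)^{2} - -77663} + \frac{\sqrt{-557 + 1456}}{-3125662} = - \frac{229280}{-253 + 1369 + 77663} + \sqrt{899} \left(- \frac{1}{3125662}\right) = - \frac{229280}{78779} - \frac{\sqrt{899}}{3125662}$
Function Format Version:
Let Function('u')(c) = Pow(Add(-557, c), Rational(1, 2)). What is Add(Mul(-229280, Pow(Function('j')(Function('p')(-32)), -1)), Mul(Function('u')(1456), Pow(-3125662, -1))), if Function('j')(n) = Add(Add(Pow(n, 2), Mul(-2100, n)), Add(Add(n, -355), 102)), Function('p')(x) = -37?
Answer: Add(Rational(-229280, 78779), Mul(Rational(-1, 3125662), Pow(899, Rational(1, 2)))) ≈ -2.9104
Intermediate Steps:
Function('j')(n) = Add(-253, Pow(n, 2), Mul(-2099, n)) (Function('j')(n) = Add(Add(Pow(n, 2), Mul(-2100, n)), Add(Add(-355, n), 102)) = Add(Add(Pow(n, 2), Mul(-2100, n)), Add(-253, n)) = Add(-253, Pow(n, 2), Mul(-2099, n)))
Add(Mul(-229280, Pow(Function('j')(Function('p')(-32)), -1)), Mul(Function('u')(1456), Pow(-3125662, -1))) = Add(Mul(-229280, Pow(Add(-253, Pow(-37, 2), Mul(-2099, -37)), -1)), Mul(Pow(Add(-557, 1456), Rational(1, 2)), Pow(-3125662, -1))) = Add(Mul(-229280, Pow(Add(-253, 1369, 77663), -1)), Mul(Pow(899, Rational(1, 2)), Rational(-1, 3125662))) = Add(Mul(-229280, Pow(78779, -1)), Mul(Rational(-1, 3125662), Pow(899, Rational(1, 2)))) = Add(Mul(-229280, Rational(1, 78779)), Mul(Rational(-1, 3125662), Pow(899, Rational(1, 2)))) = Add(Rational(-229280, 78779), Mul(Rational(-1, 3125662), Pow(899, Rational(1, 2))))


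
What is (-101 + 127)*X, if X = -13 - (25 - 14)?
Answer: -624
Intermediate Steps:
X = -24 (X = -13 - 1*11 = -13 - 11 = -24)
(-101 + 127)*X = (-101 + 127)*(-24) = 26*(-24) = -624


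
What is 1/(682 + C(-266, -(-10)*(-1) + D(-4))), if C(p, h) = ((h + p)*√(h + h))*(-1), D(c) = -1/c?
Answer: 21824/62331719 - 4412*I*√78/62331719 ≈ 0.00035013 - 0.00062513*I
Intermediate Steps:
C(p, h) = -√2*√h*(h + p) (C(p, h) = ((h + p)*√(2*h))*(-1) = ((h + p)*(√2*√h))*(-1) = (√2*√h*(h + p))*(-1) = -√2*√h*(h + p))
1/(682 + C(-266, -(-10)*(-1) + D(-4))) = 1/(682 + √2*√(-(-10)*(-1) - 1/(-4))*(-(-(-10)*(-1) - 1/(-4)) - 1*(-266))) = 1/(682 + √2*√(-5*2 - 1*(-¼))*(-(-5*2 - 1*(-¼)) + 266)) = 1/(682 + √2*√(-10 + ¼)*(-(-10 + ¼) + 266)) = 1/(682 + √2*√(-39/4)*(-1*(-39/4) + 266)) = 1/(682 + √2*(I*√39/2)*(39/4 + 266)) = 1/(682 + √2*(I*√39/2)*(1103/4)) = 1/(682 + 1103*I*√78/8)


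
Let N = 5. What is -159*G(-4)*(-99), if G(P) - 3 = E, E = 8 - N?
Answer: 94446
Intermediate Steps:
E = 3 (E = 8 - 1*5 = 8 - 5 = 3)
G(P) = 6 (G(P) = 3 + 3 = 6)
-159*G(-4)*(-99) = -159*6*(-99) = -954*(-99) = 94446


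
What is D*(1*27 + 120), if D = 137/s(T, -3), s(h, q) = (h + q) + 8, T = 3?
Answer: 20139/8 ≈ 2517.4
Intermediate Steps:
s(h, q) = 8 + h + q
D = 137/8 (D = 137/(8 + 3 - 3) = 137/8 ≈ 17.125)
D*(1*27 + 120) = 137*(1*27 + 120)/8 = 137*(27 + 120)/8 = (137/8)*147 = 20139/8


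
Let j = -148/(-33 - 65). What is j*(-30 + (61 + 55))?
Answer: 6364/49 ≈ 129.88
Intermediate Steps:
j = 74/49 (j = -148/(-98) = -148*(-1/98) = 74/49 ≈ 1.5102)
j*(-30 + (61 + 55)) = 74*(-30 + (61 + 55))/49 = 74*(-30 + 116)/49 = (74/49)*86 = 6364/49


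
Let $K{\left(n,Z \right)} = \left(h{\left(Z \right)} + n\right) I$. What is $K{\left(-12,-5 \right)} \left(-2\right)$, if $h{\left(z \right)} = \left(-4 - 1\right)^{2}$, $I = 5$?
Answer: $-130$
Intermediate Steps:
$h{\left(z \right)} = 25$ ($h{\left(z \right)} = \left(-5\right)^{2} = 25$)
$K{\left(n,Z \right)} = 125 + 5 n$ ($K{\left(n,Z \right)} = \left(25 + n\right) 5 = 125 + 5 n$)
$K{\left(-12,-5 \right)} \left(-2\right) = \left(125 + 5 \left(-12\right)\right) \left(-2\right) = \left(125 - 60\right) \left(-2\right) = 65 \left(-2\right) = -130$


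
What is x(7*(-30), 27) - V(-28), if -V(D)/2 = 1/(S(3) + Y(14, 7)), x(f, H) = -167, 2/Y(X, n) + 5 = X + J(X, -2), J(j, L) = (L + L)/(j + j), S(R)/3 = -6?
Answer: -92079/551 ≈ -167.11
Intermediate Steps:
S(R) = -18 (S(R) = 3*(-6) = -18)
J(j, L) = L/j (J(j, L) = (2*L)/((2*j)) = (2*L)*(1/(2*j)) = L/j)
Y(X, n) = 2/(-5 + X - 2/X) (Y(X, n) = 2/(-5 + (X - 2/X)) = 2/(-5 + X - 2/X))
V(D) = 62/551 (V(D) = -2/(-18 - 2*14/(2 - 1*14*(-5 + 14))) = -2/(-18 - 2*14/(2 - 1*14*9)) = -2/(-18 - 2*14/(2 - 126)) = -2/(-18 - 2*14/(-124)) = -2/(-18 - 2*14*(-1/124)) = -2/(-18 + 7/31) = -2/(-551/31) = -2*(-31/551) = 62/551)
x(7*(-30), 27) - V(-28) = -167 - 1*62/551 = -167 - 62/551 = -92079/551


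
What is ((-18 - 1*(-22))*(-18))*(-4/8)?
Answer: 36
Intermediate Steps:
((-18 - 1*(-22))*(-18))*(-4/8) = ((-18 + 22)*(-18))*((1/8)*(-4)) = (4*(-18))*(-1/2) = -72*(-1/2) = 36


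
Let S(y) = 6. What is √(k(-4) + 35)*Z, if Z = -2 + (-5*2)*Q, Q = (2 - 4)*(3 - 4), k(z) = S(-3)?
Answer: -22*√41 ≈ -140.87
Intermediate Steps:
k(z) = 6
Q = 2 (Q = -2*(-1) = 2)
Z = -22 (Z = -2 - 5*2*2 = -2 - 10*2 = -2 - 20 = -22)
√(k(-4) + 35)*Z = √(6 + 35)*(-22) = √41*(-22) = -22*√41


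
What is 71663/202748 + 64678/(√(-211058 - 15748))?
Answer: 71663/202748 - 32339*I*√226806/113403 ≈ 0.35346 - 135.81*I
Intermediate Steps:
71663/202748 + 64678/(√(-211058 - 15748)) = 71663*(1/202748) + 64678/(√(-226806)) = 71663/202748 + 64678/((I*√226806)) = 71663/202748 + 64678*(-I*√226806/226806) = 71663/202748 - 32339*I*√226806/113403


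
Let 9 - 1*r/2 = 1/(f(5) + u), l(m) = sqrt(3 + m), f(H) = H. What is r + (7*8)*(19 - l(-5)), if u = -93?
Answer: 47609/44 - 56*I*sqrt(2) ≈ 1082.0 - 79.196*I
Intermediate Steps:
r = 793/44 (r = 18 - 2/(5 - 93) = 18 - 2/(-88) = 18 - 2*(-1/88) = 18 + 1/44 = 793/44 ≈ 18.023)
r + (7*8)*(19 - l(-5)) = 793/44 + (7*8)*(19 - sqrt(3 - 5)) = 793/44 + 56*(19 - sqrt(-2)) = 793/44 + 56*(19 - I*sqrt(2)) = 793/44 + (1064 - 56*I*sqrt(2)) = 47609/44 - 56*I*sqrt(2)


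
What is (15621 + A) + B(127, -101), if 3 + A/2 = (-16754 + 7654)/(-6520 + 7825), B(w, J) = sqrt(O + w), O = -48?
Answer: 4071875/261 + sqrt(79) ≈ 15610.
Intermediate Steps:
B(w, J) = sqrt(-48 + w)
A = -5206/261 (A = -6 + 2*((-16754 + 7654)/(-6520 + 7825)) = -6 + 2*(-9100/1305) = -6 + 2*(-9100*1/1305) = -6 + 2*(-1820/261) = -6 - 3640/261 = -5206/261 ≈ -19.946)
(15621 + A) + B(127, -101) = (15621 - 5206/261) + sqrt(-48 + 127) = 4071875/261 + sqrt(79)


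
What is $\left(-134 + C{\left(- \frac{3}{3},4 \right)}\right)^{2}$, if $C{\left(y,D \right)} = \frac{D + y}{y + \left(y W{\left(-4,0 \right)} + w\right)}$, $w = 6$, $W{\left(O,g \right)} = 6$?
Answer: $18769$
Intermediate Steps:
$C{\left(y,D \right)} = \frac{D + y}{6 + 7 y}$ ($C{\left(y,D \right)} = \frac{D + y}{y + \left(y 6 + 6\right)} = \frac{D + y}{y + \left(6 y + 6\right)} = \frac{D + y}{y + \left(6 + 6 y\right)} = \frac{D + y}{6 + 7 y}$)
$\left(-134 + C{\left(- \frac{3}{3},4 \right)}\right)^{2} = \left(-134 + \frac{4 - \frac{3}{3}}{6 + 7 \left(- \frac{3}{3}\right)}\right)^{2} = \left(-134 + \frac{4 - 1}{6 + 7 \left(\left(-3\right) \frac{1}{3}\right)}\right)^{2} = \left(-134 + \frac{4 - 1}{6 + 7 \left(-1\right)}\right)^{2} = \left(-134 + \frac{1}{6 - 7} \cdot 3\right)^{2} = \left(-134 + \frac{1}{-1} \cdot 3\right)^{2} = \left(-134 - 3\right)^{2} = \left(-137\right)^{2} = 18769$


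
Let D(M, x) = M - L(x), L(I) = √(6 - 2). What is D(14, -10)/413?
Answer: 12/413 ≈ 0.029056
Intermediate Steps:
L(I) = 2 (L(I) = √4 = 2)
D(M, x) = -2 + M (D(M, x) = M - 1*2 = M - 2 = -2 + M)
D(14, -10)/413 = (-2 + 14)/413 = 12*(1/413) = 12/413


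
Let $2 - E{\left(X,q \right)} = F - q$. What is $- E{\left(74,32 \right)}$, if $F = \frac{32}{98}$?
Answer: $- \frac{1650}{49} \approx -33.673$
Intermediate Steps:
$F = \frac{16}{49}$ ($F = 32 \cdot \frac{1}{98} = \frac{16}{49} \approx 0.32653$)
$E{\left(X,q \right)} = \frac{82}{49} + q$ ($E{\left(X,q \right)} = 2 - \left(\frac{16}{49} - q\right) = 2 + \left(- \frac{16}{49} + q\right) = \frac{82}{49} + q$)
$- E{\left(74,32 \right)} = - (\frac{82}{49} + 32) = \left(-1\right) \frac{1650}{49} = - \frac{1650}{49}$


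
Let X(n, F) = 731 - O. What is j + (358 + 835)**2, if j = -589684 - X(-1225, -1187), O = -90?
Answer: 832744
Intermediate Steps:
X(n, F) = 821 (X(n, F) = 731 - 1*(-90) = 731 + 90 = 821)
j = -590505 (j = -589684 - 1*821 = -589684 - 821 = -590505)
j + (358 + 835)**2 = -590505 + (358 + 835)**2 = -590505 + 1193**2 = -590505 + 1423249 = 832744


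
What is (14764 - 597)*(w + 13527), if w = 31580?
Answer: 639030869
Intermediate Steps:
(14764 - 597)*(w + 13527) = (14764 - 597)*(31580 + 13527) = 14167*45107 = 639030869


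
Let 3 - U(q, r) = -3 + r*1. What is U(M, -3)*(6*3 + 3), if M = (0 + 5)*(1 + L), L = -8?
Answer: 189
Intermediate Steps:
M = -35 (M = (0 + 5)*(1 - 8) = 5*(-7) = -35)
U(q, r) = 6 - r (U(q, r) = 3 - (-3 + r*1) = 3 - (-3 + r) = 3 + (3 - r) = 6 - r)
U(M, -3)*(6*3 + 3) = (6 - 1*(-3))*(6*3 + 3) = (6 + 3)*(18 + 3) = 9*21 = 189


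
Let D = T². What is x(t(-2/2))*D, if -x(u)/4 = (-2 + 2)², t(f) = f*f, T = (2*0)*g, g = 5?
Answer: 0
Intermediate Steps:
T = 0 (T = (2*0)*5 = 0*5 = 0)
t(f) = f²
x(u) = 0 (x(u) = -4*(-2 + 2)² = -4*0² = -4*0 = 0)
D = 0 (D = 0² = 0)
x(t(-2/2))*D = 0*0 = 0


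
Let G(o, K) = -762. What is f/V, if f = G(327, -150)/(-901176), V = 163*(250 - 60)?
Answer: 127/4651570120 ≈ 2.7303e-8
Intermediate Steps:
V = 30970 (V = 163*190 = 30970)
f = 127/150196 (f = -762/(-901176) = -762*(-1/901176) = 127/150196 ≈ 0.00084556)
f/V = (127/150196)/30970 = (127/150196)*(1/30970) = 127/4651570120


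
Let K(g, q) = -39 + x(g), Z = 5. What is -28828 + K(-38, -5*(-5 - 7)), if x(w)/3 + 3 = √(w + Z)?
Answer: -28876 + 3*I*√33 ≈ -28876.0 + 17.234*I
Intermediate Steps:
x(w) = -9 + 3*√(5 + w) (x(w) = -9 + 3*√(w + 5) = -9 + 3*√(5 + w))
K(g, q) = -48 + 3*√(5 + g) (K(g, q) = -39 + (-9 + 3*√(5 + g)) = -48 + 3*√(5 + g))
-28828 + K(-38, -5*(-5 - 7)) = -28828 + (-48 + 3*√(5 - 38)) = -28828 + (-48 + 3*√(-33)) = -28828 + (-48 + 3*(I*√33)) = -28828 + (-48 + 3*I*√33) = -28876 + 3*I*√33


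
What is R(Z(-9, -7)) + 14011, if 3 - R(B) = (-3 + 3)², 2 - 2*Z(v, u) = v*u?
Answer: 14014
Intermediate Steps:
Z(v, u) = 1 - u*v/2 (Z(v, u) = 1 - v*u/2 = 1 - u*v/2)
R(B) = 3 (R(B) = 3 - (-3 + 3)² = 3 - 1*0² = 3 - 1*0 = 3 + 0 = 3)
R(Z(-9, -7)) + 14011 = 3 + 14011 = 14014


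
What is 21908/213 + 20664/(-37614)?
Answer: 136607680/1335297 ≈ 102.31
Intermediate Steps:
21908/213 + 20664/(-37614) = 21908*(1/213) + 20664*(-1/37614) = 21908/213 - 3444/6269 = 136607680/1335297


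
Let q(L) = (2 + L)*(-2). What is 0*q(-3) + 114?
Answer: 114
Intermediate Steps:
q(L) = -4 - 2*L
0*q(-3) + 114 = 0*(-4 - 2*(-3)) + 114 = 0*(-4 + 6) + 114 = 0*2 + 114 = 0 + 114 = 114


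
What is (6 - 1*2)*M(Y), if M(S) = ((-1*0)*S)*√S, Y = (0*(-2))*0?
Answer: 0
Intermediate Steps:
Y = 0 (Y = 0*0 = 0)
M(S) = 0 (M(S) = (0*S)*√S = 0*√S = 0)
(6 - 1*2)*M(Y) = (6 - 1*2)*0 = (6 - 2)*0 = 4*0 = 0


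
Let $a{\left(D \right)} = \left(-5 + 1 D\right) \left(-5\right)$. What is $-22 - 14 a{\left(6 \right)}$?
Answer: $48$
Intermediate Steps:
$a{\left(D \right)} = 25 - 5 D$ ($a{\left(D \right)} = \left(-5 + D\right) \left(-5\right) = 25 - 5 D$)
$-22 - 14 a{\left(6 \right)} = -22 - 14 \left(25 - 30\right) = -22 - -70 = -22 + 70 = 48$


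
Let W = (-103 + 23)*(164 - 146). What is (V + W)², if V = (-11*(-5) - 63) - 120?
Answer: 2458624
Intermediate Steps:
V = -128 (V = (55 - 63) - 120 = -8 - 120 = -128)
W = -1440 (W = -80*18 = -1440)
(V + W)² = (-128 - 1440)² = (-1568)² = 2458624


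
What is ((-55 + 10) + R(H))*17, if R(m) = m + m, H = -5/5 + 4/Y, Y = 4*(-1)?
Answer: -833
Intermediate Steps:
Y = -4
H = -2 (H = -5/5 + 4/(-4) = -5*1/5 + 4*(-1/4) = -1 - 1 = -2)
R(m) = 2*m
((-55 + 10) + R(H))*17 = ((-55 + 10) + 2*(-2))*17 = (-45 - 4)*17 = -49*17 = -833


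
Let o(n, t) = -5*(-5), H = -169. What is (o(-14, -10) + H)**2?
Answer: 20736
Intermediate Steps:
o(n, t) = 25
(o(-14, -10) + H)**2 = (25 - 169)**2 = (-144)**2 = 20736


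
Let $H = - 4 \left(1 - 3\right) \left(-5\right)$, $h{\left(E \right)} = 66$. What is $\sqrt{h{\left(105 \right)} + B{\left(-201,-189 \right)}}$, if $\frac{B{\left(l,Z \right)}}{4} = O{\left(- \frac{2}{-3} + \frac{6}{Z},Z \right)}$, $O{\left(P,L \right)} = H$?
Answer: $i \sqrt{94} \approx 9.6954 i$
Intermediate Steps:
$H = -40$ ($H = \left(-4\right) \left(-2\right) \left(-5\right) = 8 \left(-5\right) = -40$)
$O{\left(P,L \right)} = -40$
$B{\left(l,Z \right)} = -160$ ($B{\left(l,Z \right)} = 4 \left(-40\right) = -160$)
$\sqrt{h{\left(105 \right)} + B{\left(-201,-189 \right)}} = \sqrt{66 - 160} = \sqrt{-94} = i \sqrt{94}$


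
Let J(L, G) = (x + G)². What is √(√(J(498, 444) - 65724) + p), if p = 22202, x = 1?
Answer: √(22202 + √132301) ≈ 150.22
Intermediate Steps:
J(L, G) = (1 + G)²
√(√(J(498, 444) - 65724) + p) = √(√((1 + 444)² - 65724) + 22202) = √(√(445² - 65724) + 22202) = √(√(198025 - 65724) + 22202) = √(√132301 + 22202) = √(22202 + √132301)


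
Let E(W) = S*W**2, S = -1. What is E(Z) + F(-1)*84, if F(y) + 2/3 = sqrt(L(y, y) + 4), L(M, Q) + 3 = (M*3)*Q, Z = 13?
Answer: -57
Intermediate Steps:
L(M, Q) = -3 + 3*M*Q (L(M, Q) = -3 + (M*3)*Q = -3 + (3*M)*Q = -3 + 3*M*Q)
E(W) = -W**2
F(y) = -2/3 + sqrt(1 + 3*y**2) (F(y) = -2/3 + sqrt((-3 + 3*y*y) + 4) = -2/3 + sqrt((-3 + 3*y**2) + 4) = -2/3 + sqrt(1 + 3*y**2))
E(Z) + F(-1)*84 = -1*13**2 + (-2/3 + sqrt(1 + 3*(-1)**2))*84 = -1*169 + (-2/3 + sqrt(1 + 3*1))*84 = -169 + (-2/3 + sqrt(1 + 3))*84 = -169 + (-2/3 + sqrt(4))*84 = -169 + (-2/3 + 2)*84 = -169 + (4/3)*84 = -169 + 112 = -57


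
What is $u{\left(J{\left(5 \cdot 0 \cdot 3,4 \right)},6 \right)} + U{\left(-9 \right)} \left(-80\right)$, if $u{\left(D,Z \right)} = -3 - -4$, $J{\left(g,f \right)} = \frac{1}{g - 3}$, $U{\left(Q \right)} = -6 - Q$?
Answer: $-239$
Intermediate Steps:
$J{\left(g,f \right)} = \frac{1}{-3 + g}$
$u{\left(D,Z \right)} = 1$ ($u{\left(D,Z \right)} = -3 + 4 = 1$)
$u{\left(J{\left(5 \cdot 0 \cdot 3,4 \right)},6 \right)} + U{\left(-9 \right)} \left(-80\right) = 1 + \left(-6 - -9\right) \left(-80\right) = 1 + \left(-6 + 9\right) \left(-80\right) = 1 + 3 \left(-80\right) = 1 - 240 = -239$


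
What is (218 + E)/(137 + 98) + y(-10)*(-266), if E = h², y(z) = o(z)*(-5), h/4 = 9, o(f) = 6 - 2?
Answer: 1251714/235 ≈ 5326.4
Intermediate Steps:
o(f) = 4
h = 36 (h = 4*9 = 36)
y(z) = -20 (y(z) = 4*(-5) = -20)
E = 1296 (E = 36² = 1296)
(218 + E)/(137 + 98) + y(-10)*(-266) = (218 + 1296)/(137 + 98) - 20*(-266) = 1514/235 + 5320 = 1251714/235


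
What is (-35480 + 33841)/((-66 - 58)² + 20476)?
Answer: -1639/35852 ≈ -0.045716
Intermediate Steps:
(-35480 + 33841)/((-66 - 58)² + 20476) = -1639/((-124)² + 20476) = -1639/(15376 + 20476) = -1639/35852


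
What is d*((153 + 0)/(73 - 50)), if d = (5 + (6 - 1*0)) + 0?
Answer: 1683/23 ≈ 73.174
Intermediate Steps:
d = 11 (d = (5 + (6 + 0)) + 0 = (5 + 6) + 0 = 11 + 0 = 11)
d*((153 + 0)/(73 - 50)) = 11*((153 + 0)/(73 - 50)) = 11*(153/23) = 1683/23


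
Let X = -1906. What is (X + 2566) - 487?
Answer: 173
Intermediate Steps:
(X + 2566) - 487 = (-1906 + 2566) - 487 = 660 - 487 = 173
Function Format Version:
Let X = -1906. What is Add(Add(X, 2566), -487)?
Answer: 173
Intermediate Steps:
Add(Add(X, 2566), -487) = Add(Add(-1906, 2566), -487) = Add(660, -487) = 173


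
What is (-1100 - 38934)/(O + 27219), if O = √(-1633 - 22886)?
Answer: -181614241/123483080 + 20017*I*√24519/370449240 ≈ -1.4708 + 0.008461*I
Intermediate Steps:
O = I*√24519 (O = √(-24519) = I*√24519 ≈ 156.59*I)
(-1100 - 38934)/(O + 27219) = (-1100 - 38934)/(I*√24519 + 27219) = -40034/(27219 + I*√24519)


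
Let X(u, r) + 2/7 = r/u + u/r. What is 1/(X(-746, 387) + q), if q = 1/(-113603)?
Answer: -4685344758/12801010439 ≈ -0.36601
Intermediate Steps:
q = -1/113603 ≈ -8.8026e-6
X(u, r) = -2/7 + r/u + u/r (X(u, r) = -2/7 + (r/u + u/r) = -2/7 + r/u + u/r)
1/(X(-746, 387) + q) = 1/((-2/7 + 387/(-746) - 746/387) - 1/113603) = 1/((-2/7 + 387*(-1/746) - 746*1/387) - 1/113603) = 1/((-2/7 - 387/746 - 746/387) - 1/113603) = 1/(-5521399/2020914 - 1/113603) = 1/(-12801010439/4685344758) = -4685344758/12801010439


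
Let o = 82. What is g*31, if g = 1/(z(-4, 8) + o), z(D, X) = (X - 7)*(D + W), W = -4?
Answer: 31/74 ≈ 0.41892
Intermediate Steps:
z(D, X) = (-7 + X)*(-4 + D) (z(D, X) = (X - 7)*(D - 4) = (-7 + X)*(-4 + D))
g = 1/74 (g = 1/((28 - 7*(-4) - 4*8 - 4*8) + 82) = 1/((28 + 28 - 32 - 32) + 82) = 1/(-8 + 82) = 1/74 ≈ 0.013514)
g*31 = (1/74)*31 = 31/74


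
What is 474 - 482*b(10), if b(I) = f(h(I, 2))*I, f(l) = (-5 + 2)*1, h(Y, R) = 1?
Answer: 14934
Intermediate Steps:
f(l) = -3 (f(l) = -3*1 = -3)
b(I) = -3*I
474 - 482*b(10) = 474 - (-1446)*10 = 474 - 482*(-30) = 474 + 14460 = 14934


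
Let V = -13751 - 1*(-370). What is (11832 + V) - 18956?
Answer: -20505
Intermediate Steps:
V = -13381 (V = -13751 + 370 = -13381)
(11832 + V) - 18956 = (11832 - 13381) - 18956 = -1549 - 18956 = -20505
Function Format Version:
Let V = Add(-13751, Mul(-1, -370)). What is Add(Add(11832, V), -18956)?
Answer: -20505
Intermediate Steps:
V = -13381 (V = Add(-13751, 370) = -13381)
Add(Add(11832, V), -18956) = Add(Add(11832, -13381), -18956) = Add(-1549, -18956) = -20505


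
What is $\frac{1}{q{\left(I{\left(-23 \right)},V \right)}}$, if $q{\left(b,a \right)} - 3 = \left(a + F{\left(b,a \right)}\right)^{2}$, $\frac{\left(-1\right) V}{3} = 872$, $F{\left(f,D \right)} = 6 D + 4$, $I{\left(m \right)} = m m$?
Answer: $\frac{1}{335182867} \approx 2.9834 \cdot 10^{-9}$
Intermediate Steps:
$I{\left(m \right)} = m^{2}$
$F{\left(f,D \right)} = 4 + 6 D$
$V = -2616$ ($V = \left(-3\right) 872 = -2616$)
$q{\left(b,a \right)} = 3 + \left(4 + 7 a\right)^{2}$ ($q{\left(b,a \right)} = 3 + \left(a + \left(4 + 6 a\right)\right)^{2} = 3 + \left(4 + 7 a\right)^{2}$)
$\frac{1}{q{\left(I{\left(-23 \right)},V \right)}} = \frac{1}{3 + \left(4 + 7 \left(-2616\right)\right)^{2}} = \frac{1}{3 + \left(4 - 18312\right)^{2}} = \frac{1}{3 + \left(-18308\right)^{2}} = \frac{1}{3 + 335182864} = \frac{1}{335182867}$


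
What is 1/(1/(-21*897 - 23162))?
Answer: -41999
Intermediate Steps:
1/(1/(-21*897 - 23162)) = 1/(1/(-18837 - 23162)) = 1/(1/(-41999)) = 1/(-1/41999) = -41999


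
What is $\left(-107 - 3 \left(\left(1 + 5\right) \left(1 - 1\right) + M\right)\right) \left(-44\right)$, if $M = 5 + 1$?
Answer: $5500$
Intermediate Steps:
$M = 6$
$\left(-107 - 3 \left(\left(1 + 5\right) \left(1 - 1\right) + M\right)\right) \left(-44\right) = \left(-107 - 3 \left(\left(1 + 5\right) \left(1 - 1\right) + 6\right)\right) \left(-44\right) = \left(-107 - 3 \left(6 \cdot 0 + 6\right)\right) \left(-44\right) = \left(-107 - 3 \left(0 + 6\right)\right) \left(-44\right) = \left(-107 - 18\right) \left(-44\right) = \left(-125\right) \left(-44\right) = 5500$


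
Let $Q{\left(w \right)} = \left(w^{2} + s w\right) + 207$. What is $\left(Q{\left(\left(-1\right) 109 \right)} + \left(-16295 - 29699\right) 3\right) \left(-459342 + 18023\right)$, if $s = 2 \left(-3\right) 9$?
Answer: $52961810552$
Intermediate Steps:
$s = -54$ ($s = \left(-6\right) 9 = -54$)
$Q{\left(w \right)} = 207 + w^{2} - 54 w$ ($Q{\left(w \right)} = \left(w^{2} - 54 w\right) + 207 = 207 + w^{2} - 54 w$)
$\left(Q{\left(\left(-1\right) 109 \right)} + \left(-16295 - 29699\right) 3\right) \left(-459342 + 18023\right) = \left(\left(207 + \left(\left(-1\right) 109\right)^{2} - 54 \left(\left(-1\right) 109\right)\right) + \left(-16295 - 29699\right) 3\right) \left(-459342 + 18023\right) = \left(\left(207 + \left(-109\right)^{2} - -5886\right) - 137982\right) \left(-441319\right) = \left(\left(207 + 11881 + 5886\right) - 137982\right) \left(-441319\right) = \left(17974 - 137982\right) \left(-441319\right) = \left(-120008\right) \left(-441319\right) = 52961810552$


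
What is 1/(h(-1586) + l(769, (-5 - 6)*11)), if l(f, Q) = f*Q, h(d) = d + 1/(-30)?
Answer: -30/2839051 ≈ -1.0567e-5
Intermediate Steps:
h(d) = -1/30 + d (h(d) = d - 1/30 = -1/30 + d)
l(f, Q) = Q*f
1/(h(-1586) + l(769, (-5 - 6)*11)) = 1/((-1/30 - 1586) + ((-5 - 6)*11)*769) = 1/(-47581/30 - 11*11*769) = 1/(-47581/30 - 121*769) = 1/(-47581/30 - 93049) = 1/(-2839051/30) = -30/2839051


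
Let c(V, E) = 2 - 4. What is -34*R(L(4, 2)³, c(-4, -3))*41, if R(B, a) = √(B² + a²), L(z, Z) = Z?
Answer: -2788*√17 ≈ -11495.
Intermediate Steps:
c(V, E) = -2
-34*R(L(4, 2)³, c(-4, -3))*41 = -34*√((2³)² + (-2)²)*41 = -34*√(8² + 4)*41 = -34*√(64 + 4)*41 = -68*√17*41 = -2788*√17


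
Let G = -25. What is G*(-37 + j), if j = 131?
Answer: -2350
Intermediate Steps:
G*(-37 + j) = -25*(-37 + 131) = -25*94 = -2350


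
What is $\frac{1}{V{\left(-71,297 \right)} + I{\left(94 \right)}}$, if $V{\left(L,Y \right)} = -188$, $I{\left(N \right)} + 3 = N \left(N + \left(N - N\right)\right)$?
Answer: $\frac{1}{8645} \approx 0.00011567$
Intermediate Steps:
$I{\left(N \right)} = -3 + N^{2}$ ($I{\left(N \right)} = -3 + N \left(N + \left(N - N\right)\right) = -3 + N \left(N + 0\right) = -3 + N N = -3 + N^{2}$)
$\frac{1}{V{\left(-71,297 \right)} + I{\left(94 \right)}} = \frac{1}{-188 - \left(3 - 94^{2}\right)} = \frac{1}{-188 + \left(-3 + 8836\right)} = \frac{1}{-188 + 8833} = \frac{1}{8645}$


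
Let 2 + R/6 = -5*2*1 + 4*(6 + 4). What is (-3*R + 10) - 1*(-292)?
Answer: -202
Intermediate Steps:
R = 168 (R = -12 + 6*(-5*2*1 + 4*(6 + 4)) = -12 + 6*(-10*1 + 4*10) = -12 + 6*(-10 + 40) = -12 + 6*30 = -12 + 180 = 168)
(-3*R + 10) - 1*(-292) = (-3*168 + 10) - 1*(-292) = (-504 + 10) + 292 = -494 + 292 = -202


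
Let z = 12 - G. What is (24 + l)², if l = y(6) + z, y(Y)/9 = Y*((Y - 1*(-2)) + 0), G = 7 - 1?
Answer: 213444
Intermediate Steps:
G = 6
z = 6 (z = 12 - 1*6 = 12 - 6 = 6)
y(Y) = 9*Y*(2 + Y) (y(Y) = 9*(Y*((Y - 1*(-2)) + 0)) = 9*(Y*((Y + 2) + 0)) = 9*(Y*((2 + Y) + 0)) = 9*(Y*(2 + Y)) = 9*Y*(2 + Y))
l = 438 (l = 9*6*(2 + 6) + 6 = 9*6*8 + 6 = 432 + 6 = 438)
(24 + l)² = (24 + 438)² = 462² = 213444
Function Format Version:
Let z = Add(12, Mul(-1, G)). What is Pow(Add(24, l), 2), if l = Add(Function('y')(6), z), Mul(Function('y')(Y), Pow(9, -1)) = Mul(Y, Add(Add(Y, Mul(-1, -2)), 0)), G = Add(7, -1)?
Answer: 213444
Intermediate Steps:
G = 6
z = 6 (z = Add(12, Mul(-1, 6)) = Add(12, -6) = 6)
Function('y')(Y) = Mul(9, Y, Add(2, Y)) (Function('y')(Y) = Mul(9, Mul(Y, Add(Add(Y, Mul(-1, -2)), 0))) = Mul(9, Mul(Y, Add(Add(Y, 2), 0))) = Mul(9, Mul(Y, Add(Add(2, Y), 0))) = Mul(9, Mul(Y, Add(2, Y))) = Mul(9, Y, Add(2, Y)))
l = 438 (l = Add(Mul(9, 6, Add(2, 6)), 6) = Add(Mul(9, 6, 8), 6) = Add(432, 6) = 438)
Pow(Add(24, l), 2) = Pow(Add(24, 438), 2) = Pow(462, 2) = 213444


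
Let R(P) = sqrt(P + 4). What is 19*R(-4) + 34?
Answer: 34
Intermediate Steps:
R(P) = sqrt(4 + P)
19*R(-4) + 34 = 19*sqrt(4 - 4) + 34 = 19*sqrt(0) + 34 = 19*0 + 34 = 0 + 34 = 34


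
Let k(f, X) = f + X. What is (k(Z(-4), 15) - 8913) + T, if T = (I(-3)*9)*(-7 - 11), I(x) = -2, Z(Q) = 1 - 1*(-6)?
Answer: -8567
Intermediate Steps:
Z(Q) = 7 (Z(Q) = 1 + 6 = 7)
k(f, X) = X + f
T = 324 (T = (-2*9)*(-7 - 11) = -18*(-18) = 324)
(k(Z(-4), 15) - 8913) + T = ((15 + 7) - 8913) + 324 = (22 - 8913) + 324 = -8891 + 324 = -8567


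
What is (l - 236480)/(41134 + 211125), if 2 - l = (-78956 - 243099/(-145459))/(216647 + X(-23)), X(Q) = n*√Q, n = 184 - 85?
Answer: 11*(-309580680618*√23 + 677470932851399*I)/(36693341881*(-216647*I + 99*√23)) ≈ -0.93744 - 3.1669e-9*I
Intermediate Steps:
n = 99
X(Q) = 99*√Q
l = 2 + 11484617705/(145459*(216647 + 99*I*√23)) (l = 2 - (-78956 - 243099/(-145459))/(216647 + 99*√(-23)) = 2 - (-78956 - 243099*(-1/145459))/(216647 + 99*(I*√23)) = 2 - (-78956 + 243099/145459)/(216647 + 99*I*√23) = 2 - (-11484617705)/(145459*(216647 + 99*I*√23)) = 2 + 11484617705/(145459*(216647 + 99*I*√23)) ≈ 2.3644 - 0.00079867*I)
(l - 236480)/(41134 + 211125) = ((16142678285108511/6827285156586688 - 1136977152795*I*√23/6827285156586688) - 236480)/(41134 + 211125) = (-1614500251151334869729/6827285156586688 - 1136977152795*I*√23/6827285156586688)/252259 = (-1614500251151334869729/6827285156586688 - 1136977152795*I*√23/6827285156586688)*(1/252259) = -1614500251151334869729/1722244126315401328192 - 1136977152795*I*√23/1722244126315401328192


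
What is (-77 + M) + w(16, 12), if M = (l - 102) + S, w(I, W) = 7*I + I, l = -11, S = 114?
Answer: 52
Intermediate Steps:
w(I, W) = 8*I
M = 1 (M = (-11 - 102) + 114 = -113 + 114 = 1)
(-77 + M) + w(16, 12) = (-77 + 1) + 8*16 = -76 + 128 = 52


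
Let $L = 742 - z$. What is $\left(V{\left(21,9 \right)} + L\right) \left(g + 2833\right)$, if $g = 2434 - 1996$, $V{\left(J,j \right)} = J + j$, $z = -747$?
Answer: $4968649$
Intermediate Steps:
$L = 1489$ ($L = 742 - -747 = 742 + 747 = 1489$)
$g = 438$ ($g = 2434 - 1996 = 438$)
$\left(V{\left(21,9 \right)} + L\right) \left(g + 2833\right) = \left(\left(21 + 9\right) + 1489\right) \left(438 + 2833\right) = \left(30 + 1489\right) 3271 = 1519 \cdot 3271 = 4968649$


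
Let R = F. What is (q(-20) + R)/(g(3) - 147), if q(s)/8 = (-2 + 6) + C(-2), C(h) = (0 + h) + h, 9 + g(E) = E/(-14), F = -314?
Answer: 4396/2187 ≈ 2.0101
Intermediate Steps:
g(E) = -9 - E/14 (g(E) = -9 + E/(-14) = -9 + E*(-1/14) = -9 - E/14)
R = -314
C(h) = 2*h (C(h) = h + h = 2*h)
q(s) = 0 (q(s) = 8*((-2 + 6) + 2*(-2)) = 8*(4 - 4) = 8*0 = 0)
(q(-20) + R)/(g(3) - 147) = (0 - 314)/((-9 - 1/14*3) - 147) = -314/((-9 - 3/14) - 147) = -314/(-129/14 - 147) = -314/(-2187/14) = -314*(-14/2187) = 4396/2187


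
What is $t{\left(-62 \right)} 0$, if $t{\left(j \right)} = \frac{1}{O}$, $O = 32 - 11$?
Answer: $0$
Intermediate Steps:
$O = 21$ ($O = 32 - 11 = 21$)
$t{\left(j \right)} = \frac{1}{21}$
$t{\left(-62 \right)} 0 = \frac{1}{21} \cdot 0 = 0$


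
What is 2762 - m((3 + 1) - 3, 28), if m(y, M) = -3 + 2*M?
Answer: 2709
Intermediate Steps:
2762 - m((3 + 1) - 3, 28) = 2762 - (-3 + 2*28) = 2762 - (-3 + 56) = 2762 - 1*53 = 2762 - 53 = 2709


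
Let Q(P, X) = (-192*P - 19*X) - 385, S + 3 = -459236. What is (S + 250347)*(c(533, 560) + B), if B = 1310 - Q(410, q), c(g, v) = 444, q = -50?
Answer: -16692350828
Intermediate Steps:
S = -459239 (S = -3 - 459236 = -459239)
Q(P, X) = -385 - 192*P - 19*X
B = 79465 (B = 1310 - (-385 - 192*410 - 19*(-50)) = 1310 - (-385 - 78720 + 950) = 1310 - 1*(-78155) = 1310 + 78155 = 79465)
(S + 250347)*(c(533, 560) + B) = (-459239 + 250347)*(444 + 79465) = -208892*79909 = -16692350828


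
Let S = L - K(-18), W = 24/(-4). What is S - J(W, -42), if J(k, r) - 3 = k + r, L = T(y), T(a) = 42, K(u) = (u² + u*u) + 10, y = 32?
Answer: -571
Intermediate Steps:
K(u) = 10 + 2*u² (K(u) = (u² + u²) + 10 = 2*u² + 10 = 10 + 2*u²)
W = -6 (W = 24*(-¼) = -6)
L = 42
S = -616 (S = 42 - (10 + 2*(-18)²) = 42 - (10 + 2*324) = 42 - (10 + 648) = 42 - 1*658 = 42 - 658 = -616)
J(k, r) = 3 + k + r (J(k, r) = 3 + (k + r) = 3 + k + r)
S - J(W, -42) = -616 - (3 - 6 - 42) = -616 - 1*(-45) = -616 + 45 = -571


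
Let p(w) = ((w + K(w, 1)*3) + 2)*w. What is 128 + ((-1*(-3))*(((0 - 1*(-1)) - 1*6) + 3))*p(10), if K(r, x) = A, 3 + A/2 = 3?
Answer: -592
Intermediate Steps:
A = 0 (A = -6 + 2*3 = -6 + 6 = 0)
K(r, x) = 0
p(w) = w*(2 + w) (p(w) = ((w + 0*3) + 2)*w = ((w + 0) + 2)*w = (w + 2)*w = (2 + w)*w = w*(2 + w))
128 + ((-1*(-3))*(((0 - 1*(-1)) - 1*6) + 3))*p(10) = 128 + ((-1*(-3))*(((0 - 1*(-1)) - 1*6) + 3))*(10*(2 + 10)) = 128 + (3*(((0 + 1) - 6) + 3))*(10*12) = 128 + (3*((1 - 6) + 3))*120 = 128 + (3*(-5 + 3))*120 = 128 + (3*(-2))*120 = 128 - 6*120 = 128 - 720 = -592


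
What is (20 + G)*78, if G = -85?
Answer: -5070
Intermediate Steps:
(20 + G)*78 = (20 - 85)*78 = -65*78 = -5070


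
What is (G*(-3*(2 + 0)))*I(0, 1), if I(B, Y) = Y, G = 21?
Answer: -126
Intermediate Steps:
(G*(-3*(2 + 0)))*I(0, 1) = (21*(-3*(2 + 0)))*1 = (21*(-3*2))*1 = (21*(-6))*1 = -126*1 = -126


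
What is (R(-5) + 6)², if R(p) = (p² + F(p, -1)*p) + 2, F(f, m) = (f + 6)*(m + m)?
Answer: 1849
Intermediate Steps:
F(f, m) = 2*m*(6 + f) (F(f, m) = (6 + f)*(2*m) = 2*m*(6 + f))
R(p) = 2 + p² + p*(-12 - 2*p) (R(p) = (p² + (2*(-1)*(6 + p))*p) + 2 = (p² + (-12 - 2*p)*p) + 2 = (p² + p*(-12 - 2*p)) + 2 = 2 + p² + p*(-12 - 2*p))
(R(-5) + 6)² = ((2 - 1*(-5)² - 12*(-5)) + 6)² = ((2 - 1*25 + 60) + 6)² = ((2 - 25 + 60) + 6)² = (37 + 6)² = 43² = 1849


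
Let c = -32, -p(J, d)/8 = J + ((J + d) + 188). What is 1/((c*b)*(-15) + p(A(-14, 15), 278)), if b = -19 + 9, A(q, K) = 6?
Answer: -1/8624 ≈ -0.00011596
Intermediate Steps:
p(J, d) = -1504 - 16*J - 8*d (p(J, d) = -8*(J + ((J + d) + 188)) = -8*(J + (188 + J + d)) = -8*(188 + d + 2*J) = -1504 - 16*J - 8*d)
b = -10
1/((c*b)*(-15) + p(A(-14, 15), 278)) = 1/(-32*(-10)*(-15) + (-1504 - 16*6 - 8*278)) = 1/(320*(-15) + (-1504 - 96 - 2224)) = 1/(-4800 - 3824) = 1/(-8624) = -1/8624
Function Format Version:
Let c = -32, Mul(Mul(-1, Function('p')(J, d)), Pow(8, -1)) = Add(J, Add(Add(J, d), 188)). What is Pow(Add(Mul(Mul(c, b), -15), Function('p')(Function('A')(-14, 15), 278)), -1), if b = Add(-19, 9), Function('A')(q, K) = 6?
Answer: Rational(-1, 8624) ≈ -0.00011596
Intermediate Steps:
Function('p')(J, d) = Add(-1504, Mul(-16, J), Mul(-8, d)) (Function('p')(J, d) = Mul(-8, Add(J, Add(Add(J, d), 188))) = Mul(-8, Add(J, Add(188, J, d))) = Mul(-8, Add(188, d, Mul(2, J))) = Add(-1504, Mul(-16, J), Mul(-8, d)))
b = -10
Pow(Add(Mul(Mul(c, b), -15), Function('p')(Function('A')(-14, 15), 278)), -1) = Pow(Add(Mul(Mul(-32, -10), -15), Add(-1504, Mul(-16, 6), Mul(-8, 278))), -1) = Pow(Add(Mul(320, -15), Add(-1504, -96, -2224)), -1) = Pow(Add(-4800, -3824), -1) = Pow(-8624, -1) = Rational(-1, 8624)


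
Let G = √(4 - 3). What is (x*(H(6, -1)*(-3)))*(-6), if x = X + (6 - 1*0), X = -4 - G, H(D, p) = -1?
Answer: -18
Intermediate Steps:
G = 1 (G = √1 = 1)
X = -5 (X = -4 - 1*1 = -4 - 1 = -5)
x = 1 (x = -5 + (6 - 1*0) = -5 + (6 + 0) = -5 + 6 = 1)
(x*(H(6, -1)*(-3)))*(-6) = (1*(-1*(-3)))*(-6) = (1*3)*(-6) = 3*(-6) = -18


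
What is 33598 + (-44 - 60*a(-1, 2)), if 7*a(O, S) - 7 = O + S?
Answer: 234398/7 ≈ 33485.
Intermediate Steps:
a(O, S) = 1 + O/7 + S/7 (a(O, S) = 1 + (O + S)/7 = 1 + (O/7 + S/7) = 1 + O/7 + S/7)
33598 + (-44 - 60*a(-1, 2)) = 33598 + (-44 - 60*(1 + (1/7)*(-1) + (1/7)*2)) = 33598 + (-44 - 60*(1 - 1/7 + 2/7)) = 33598 + (-44 - 60*8/7) = 33598 + (-44 - 480/7) = 33598 - 788/7 = 234398/7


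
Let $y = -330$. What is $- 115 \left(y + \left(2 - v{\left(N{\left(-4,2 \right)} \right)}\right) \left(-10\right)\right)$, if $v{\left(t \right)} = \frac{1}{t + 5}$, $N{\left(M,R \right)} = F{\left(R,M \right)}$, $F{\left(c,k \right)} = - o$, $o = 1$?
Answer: $\frac{79925}{2} \approx 39963.0$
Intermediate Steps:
$F{\left(c,k \right)} = -1$ ($F{\left(c,k \right)} = \left(-1\right) 1 = -1$)
$N{\left(M,R \right)} = -1$
$v{\left(t \right)} = \frac{1}{5 + t}$
$- 115 \left(y + \left(2 - v{\left(N{\left(-4,2 \right)} \right)}\right) \left(-10\right)\right) = - 115 \left(-330 + \left(2 - \frac{1}{5 - 1}\right) \left(-10\right)\right) = - 115 \left(-330 + \left(2 - \frac{1}{4}\right) \left(-10\right)\right) = - 115 \left(-330 + \frac{7}{4} \left(-10\right)\right) = - 115 \left(-330 - \frac{35}{2}\right) = \left(-115\right) \left(- \frac{695}{2}\right) = \frac{79925}{2}$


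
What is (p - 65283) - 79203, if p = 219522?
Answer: 75036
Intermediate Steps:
(p - 65283) - 79203 = (219522 - 65283) - 79203 = 154239 - 79203 = 75036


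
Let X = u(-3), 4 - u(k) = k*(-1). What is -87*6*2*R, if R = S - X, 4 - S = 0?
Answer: -3132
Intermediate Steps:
u(k) = 4 + k (u(k) = 4 - k*(-1) = 4 - (-1)*k = 4 + k)
X = 1 (X = 4 - 3 = 1)
S = 4 (S = 4 - 1*0 = 4 + 0 = 4)
R = 3 (R = 4 - 1*1 = 4 - 1 = 3)
-87*6*2*R = -87*6*2*3 = -1044*3 = -87*36 = -3132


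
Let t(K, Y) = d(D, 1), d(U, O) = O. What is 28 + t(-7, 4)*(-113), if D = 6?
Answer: -85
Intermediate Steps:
t(K, Y) = 1
28 + t(-7, 4)*(-113) = 28 + 1*(-113) = 28 - 113 = -85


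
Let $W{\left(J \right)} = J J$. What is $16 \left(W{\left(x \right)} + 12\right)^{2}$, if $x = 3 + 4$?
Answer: $59536$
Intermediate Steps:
$x = 7$
$W{\left(J \right)} = J^{2}$
$16 \left(W{\left(x \right)} + 12\right)^{2} = 16 \left(7^{2} + 12\right)^{2} = 16 \left(49 + 12\right)^{2} = 16 \cdot 61^{2} = 16 \cdot 3721 = 59536$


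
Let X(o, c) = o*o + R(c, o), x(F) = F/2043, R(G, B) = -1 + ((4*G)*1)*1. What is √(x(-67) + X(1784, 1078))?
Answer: √1477990987678/681 ≈ 1785.2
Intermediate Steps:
R(G, B) = -1 + 4*G (R(G, B) = -1 + (4*G)*1 = -1 + 4*G)
x(F) = F/2043 (x(F) = F*(1/2043) = F/2043)
X(o, c) = -1 + o² + 4*c (X(o, c) = o*o + (-1 + 4*c) = o² + (-1 + 4*c) = -1 + o² + 4*c)
√(x(-67) + X(1784, 1078)) = √((1/2043)*(-67) + (-1 + 1784² + 4*1078)) = √(-67/2043 + (-1 + 3182656 + 4312)) = √(-67/2043 + 3186967) = √(6510973514/2043) = √1477990987678/681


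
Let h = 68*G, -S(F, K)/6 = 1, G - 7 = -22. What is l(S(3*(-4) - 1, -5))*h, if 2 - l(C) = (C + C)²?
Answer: 144840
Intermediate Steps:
G = -15 (G = 7 - 22 = -15)
S(F, K) = -6 (S(F, K) = -6*1 = -6)
l(C) = 2 - 4*C² (l(C) = 2 - (C + C)² = 2 - (2*C)² = 2 - 4*C²)
h = -1020 (h = 68*(-15) = -1020)
l(S(3*(-4) - 1, -5))*h = (2 - 4*(-6)²)*(-1020) = (2 - 4*36)*(-1020) = (2 - 144)*(-1020) = -142*(-1020) = 144840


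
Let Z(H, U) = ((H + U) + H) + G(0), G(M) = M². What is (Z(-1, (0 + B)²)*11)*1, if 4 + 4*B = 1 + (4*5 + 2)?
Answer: 3619/16 ≈ 226.19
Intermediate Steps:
B = 19/4 (B = -1 + (1 + (4*5 + 2))/4 = -1 + (1 + (20 + 2))/4 = -1 + (1 + 22)/4 = -1 + (¼)*23 = -1 + 23/4 = 19/4 ≈ 4.7500)
Z(H, U) = U + 2*H (Z(H, U) = ((H + U) + H) + 0² = (U + 2*H) + 0 = U + 2*H)
(Z(-1, (0 + B)²)*11)*1 = (((0 + 19/4)² + 2*(-1))*11)*1 = (((19/4)² - 2)*11)*1 = ((361/16 - 2)*11)*1 = ((329/16)*11)*1 = (3619/16)*1 = 3619/16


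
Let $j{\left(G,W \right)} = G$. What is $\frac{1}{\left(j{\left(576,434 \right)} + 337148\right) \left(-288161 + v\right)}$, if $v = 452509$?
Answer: $\frac{1}{55504263952} \approx 1.8017 \cdot 10^{-11}$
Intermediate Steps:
$\frac{1}{\left(j{\left(576,434 \right)} + 337148\right) \left(-288161 + v\right)} = \frac{1}{\left(576 + 337148\right) \left(-288161 + 452509\right)} = \frac{1}{337724 \cdot 164348} = \frac{1}{55504263952}$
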